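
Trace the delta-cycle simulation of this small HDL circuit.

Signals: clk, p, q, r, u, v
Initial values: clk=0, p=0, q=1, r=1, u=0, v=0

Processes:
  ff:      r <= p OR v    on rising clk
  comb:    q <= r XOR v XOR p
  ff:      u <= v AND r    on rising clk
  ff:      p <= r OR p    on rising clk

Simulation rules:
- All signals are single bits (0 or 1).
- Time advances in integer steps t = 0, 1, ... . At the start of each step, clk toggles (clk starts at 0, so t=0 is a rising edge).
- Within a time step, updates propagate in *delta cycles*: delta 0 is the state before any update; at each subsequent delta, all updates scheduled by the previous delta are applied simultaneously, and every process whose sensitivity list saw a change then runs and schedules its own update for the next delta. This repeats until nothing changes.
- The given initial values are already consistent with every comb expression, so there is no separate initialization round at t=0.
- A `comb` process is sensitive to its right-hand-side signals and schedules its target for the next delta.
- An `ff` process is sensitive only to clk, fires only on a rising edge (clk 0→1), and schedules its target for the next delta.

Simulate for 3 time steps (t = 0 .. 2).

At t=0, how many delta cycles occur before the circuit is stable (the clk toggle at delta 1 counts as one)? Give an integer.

t=0 Δ0: u=0 r=1 p=0 q=1 v=0 clk=0
  Δ1: clk:0→1
  Δ2: r:1→0, p:0→1
  (2Δ to stable)
t=1 Δ0: u=0 r=0 p=1 q=1 v=0 clk=1
  Δ1: clk:1→0
  (1Δ to stable)
t=2 Δ0: u=0 r=0 p=1 q=1 v=0 clk=0
  Δ1: clk:0→1
  Δ2: r:0→1
  Δ3: q:1→0
  (3Δ to stable)

2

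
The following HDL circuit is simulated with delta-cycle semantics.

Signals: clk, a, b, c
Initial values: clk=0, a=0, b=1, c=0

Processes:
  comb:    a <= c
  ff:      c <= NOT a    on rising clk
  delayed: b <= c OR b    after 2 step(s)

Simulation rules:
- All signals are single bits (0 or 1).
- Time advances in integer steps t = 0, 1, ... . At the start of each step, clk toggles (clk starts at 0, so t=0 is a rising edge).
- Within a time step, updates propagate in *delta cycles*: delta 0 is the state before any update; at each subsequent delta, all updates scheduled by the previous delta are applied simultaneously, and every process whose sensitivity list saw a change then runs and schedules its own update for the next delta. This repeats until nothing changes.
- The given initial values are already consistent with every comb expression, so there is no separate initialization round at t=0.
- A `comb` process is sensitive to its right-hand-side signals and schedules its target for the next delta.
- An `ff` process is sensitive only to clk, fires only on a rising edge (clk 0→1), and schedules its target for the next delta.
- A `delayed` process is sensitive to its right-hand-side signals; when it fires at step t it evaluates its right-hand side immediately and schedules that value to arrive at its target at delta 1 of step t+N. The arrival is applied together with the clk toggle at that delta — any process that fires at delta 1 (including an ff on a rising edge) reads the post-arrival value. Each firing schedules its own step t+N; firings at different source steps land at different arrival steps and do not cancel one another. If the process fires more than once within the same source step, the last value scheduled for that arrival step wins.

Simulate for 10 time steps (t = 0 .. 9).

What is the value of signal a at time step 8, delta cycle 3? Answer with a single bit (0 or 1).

1

[bits: a,b,clk,c]
t=0: Δ0=0100 Δ1=0110 Δ2=0111 Δ3=1111 | 3Δ
t=1: Δ0=1111 Δ1=1101 | 1Δ
t=2: Δ0=1101 Δ1=1111 Δ2=1110 Δ3=0110 | 3Δ
t=3: Δ0=0110 Δ1=0100 | 1Δ
t=4: Δ0=0100 Δ1=0110 Δ2=0111 Δ3=1111 | 3Δ
t=5: Δ0=1111 Δ1=1101 | 1Δ
t=6: Δ0=1101 Δ1=1111 Δ2=1110 Δ3=0110 | 3Δ
t=7: Δ0=0110 Δ1=0100 | 1Δ
t=8: Δ0=0100 Δ1=0110 Δ2=0111 Δ3=1111 | 3Δ
t=9: Δ0=1111 Δ1=1101 | 1Δ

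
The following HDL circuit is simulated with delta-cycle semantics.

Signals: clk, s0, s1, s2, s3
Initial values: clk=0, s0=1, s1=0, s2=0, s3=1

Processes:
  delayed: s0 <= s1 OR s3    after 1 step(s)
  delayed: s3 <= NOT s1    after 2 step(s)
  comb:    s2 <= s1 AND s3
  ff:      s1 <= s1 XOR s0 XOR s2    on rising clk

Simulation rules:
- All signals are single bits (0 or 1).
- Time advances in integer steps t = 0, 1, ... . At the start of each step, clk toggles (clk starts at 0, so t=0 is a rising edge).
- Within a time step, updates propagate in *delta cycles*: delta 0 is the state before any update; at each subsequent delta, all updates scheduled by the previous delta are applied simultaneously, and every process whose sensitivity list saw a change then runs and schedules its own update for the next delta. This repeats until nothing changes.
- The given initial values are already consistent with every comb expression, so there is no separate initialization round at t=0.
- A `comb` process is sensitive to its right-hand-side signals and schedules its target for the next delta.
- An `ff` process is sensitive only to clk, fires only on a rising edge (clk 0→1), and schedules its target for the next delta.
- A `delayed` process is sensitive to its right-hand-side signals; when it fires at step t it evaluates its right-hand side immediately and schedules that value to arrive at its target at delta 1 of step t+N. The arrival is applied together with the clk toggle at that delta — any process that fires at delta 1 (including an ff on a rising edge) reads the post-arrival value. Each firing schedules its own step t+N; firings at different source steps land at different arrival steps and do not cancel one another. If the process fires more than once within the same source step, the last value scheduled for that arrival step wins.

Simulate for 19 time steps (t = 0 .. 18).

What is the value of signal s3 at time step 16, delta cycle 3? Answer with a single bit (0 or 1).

t=0 Δ0: s2=0 s1=0 clk=0 s0=1 s3=1
  Δ1: clk:0→1
  Δ2: s1:0→1
  Δ3: s2:0→1
  (3Δ to stable)
t=1 Δ0: s2=1 s1=1 clk=1 s0=1 s3=1
  Δ1: clk:1→0
  (1Δ to stable)
t=2 Δ0: s2=1 s1=1 clk=0 s0=1 s3=1
  Δ1: clk:0→1, s3:1→0
  Δ2: s2:1→0
  (2Δ to stable)
t=3 Δ0: s2=0 s1=1 clk=1 s0=1 s3=0
  Δ1: clk:1→0
  (1Δ to stable)
t=4 Δ0: s2=0 s1=1 clk=0 s0=1 s3=0
  Δ1: clk:0→1
  Δ2: s1:1→0
  (2Δ to stable)
t=5 Δ0: s2=0 s1=0 clk=1 s0=1 s3=0
  Δ1: clk:1→0, s0:1→0
  (1Δ to stable)
t=6 Δ0: s2=0 s1=0 clk=0 s0=0 s3=0
  Δ1: clk:0→1, s3:0→1
  (1Δ to stable)
t=7 Δ0: s2=0 s1=0 clk=1 s0=0 s3=1
  Δ1: clk:1→0, s0:0→1
  (1Δ to stable)
t=8 Δ0: s2=0 s1=0 clk=0 s0=1 s3=1
  Δ1: clk:0→1
  Δ2: s1:0→1
  Δ3: s2:0→1
  (3Δ to stable)
t=9 Δ0: s2=1 s1=1 clk=1 s0=1 s3=1
  Δ1: clk:1→0
  (1Δ to stable)
t=10 Δ0: s2=1 s1=1 clk=0 s0=1 s3=1
  Δ1: clk:0→1, s3:1→0
  Δ2: s2:1→0
  (2Δ to stable)
t=11 Δ0: s2=0 s1=1 clk=1 s0=1 s3=0
  Δ1: clk:1→0
  (1Δ to stable)
t=12 Δ0: s2=0 s1=1 clk=0 s0=1 s3=0
  Δ1: clk:0→1
  Δ2: s1:1→0
  (2Δ to stable)
t=13 Δ0: s2=0 s1=0 clk=1 s0=1 s3=0
  Δ1: clk:1→0, s0:1→0
  (1Δ to stable)
t=14 Δ0: s2=0 s1=0 clk=0 s0=0 s3=0
  Δ1: clk:0→1, s3:0→1
  (1Δ to stable)
t=15 Δ0: s2=0 s1=0 clk=1 s0=0 s3=1
  Δ1: clk:1→0, s0:0→1
  (1Δ to stable)
t=16 Δ0: s2=0 s1=0 clk=0 s0=1 s3=1
  Δ1: clk:0→1
  Δ2: s1:0→1
  Δ3: s2:0→1
  (3Δ to stable)
t=17 Δ0: s2=1 s1=1 clk=1 s0=1 s3=1
  Δ1: clk:1→0
  (1Δ to stable)
t=18 Δ0: s2=1 s1=1 clk=0 s0=1 s3=1
  Δ1: clk:0→1, s3:1→0
  Δ2: s2:1→0
  (2Δ to stable)

1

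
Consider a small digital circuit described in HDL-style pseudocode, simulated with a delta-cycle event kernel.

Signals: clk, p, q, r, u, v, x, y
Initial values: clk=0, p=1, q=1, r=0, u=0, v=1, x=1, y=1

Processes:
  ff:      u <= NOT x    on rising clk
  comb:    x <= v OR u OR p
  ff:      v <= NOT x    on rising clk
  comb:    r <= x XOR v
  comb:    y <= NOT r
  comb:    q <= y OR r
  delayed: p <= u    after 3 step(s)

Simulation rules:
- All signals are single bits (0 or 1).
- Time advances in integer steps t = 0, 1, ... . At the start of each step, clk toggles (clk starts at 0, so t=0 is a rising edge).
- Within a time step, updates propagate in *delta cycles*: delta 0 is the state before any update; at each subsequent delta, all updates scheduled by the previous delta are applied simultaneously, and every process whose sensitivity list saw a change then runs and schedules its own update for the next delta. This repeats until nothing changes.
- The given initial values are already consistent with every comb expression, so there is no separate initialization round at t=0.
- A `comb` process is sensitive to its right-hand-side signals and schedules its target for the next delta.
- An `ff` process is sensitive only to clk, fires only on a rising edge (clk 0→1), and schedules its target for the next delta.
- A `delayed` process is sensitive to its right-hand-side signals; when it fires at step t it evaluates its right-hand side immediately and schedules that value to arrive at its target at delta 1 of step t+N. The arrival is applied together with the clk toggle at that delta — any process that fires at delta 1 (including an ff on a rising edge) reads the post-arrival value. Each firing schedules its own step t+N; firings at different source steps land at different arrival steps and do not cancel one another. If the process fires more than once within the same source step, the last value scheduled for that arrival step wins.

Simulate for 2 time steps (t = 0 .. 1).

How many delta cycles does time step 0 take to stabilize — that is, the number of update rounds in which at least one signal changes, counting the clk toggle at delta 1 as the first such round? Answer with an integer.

t=0 Δ0: p=1 r=0 q=1 y=1 clk=0 v=1 x=1 u=0
  Δ1: clk:0→1
  Δ2: v:1→0
  Δ3: r:0→1
  Δ4: y:1→0
  (4Δ to stable)
t=1 Δ0: p=1 r=1 q=1 y=0 clk=1 v=0 x=1 u=0
  Δ1: clk:1→0
  (1Δ to stable)

4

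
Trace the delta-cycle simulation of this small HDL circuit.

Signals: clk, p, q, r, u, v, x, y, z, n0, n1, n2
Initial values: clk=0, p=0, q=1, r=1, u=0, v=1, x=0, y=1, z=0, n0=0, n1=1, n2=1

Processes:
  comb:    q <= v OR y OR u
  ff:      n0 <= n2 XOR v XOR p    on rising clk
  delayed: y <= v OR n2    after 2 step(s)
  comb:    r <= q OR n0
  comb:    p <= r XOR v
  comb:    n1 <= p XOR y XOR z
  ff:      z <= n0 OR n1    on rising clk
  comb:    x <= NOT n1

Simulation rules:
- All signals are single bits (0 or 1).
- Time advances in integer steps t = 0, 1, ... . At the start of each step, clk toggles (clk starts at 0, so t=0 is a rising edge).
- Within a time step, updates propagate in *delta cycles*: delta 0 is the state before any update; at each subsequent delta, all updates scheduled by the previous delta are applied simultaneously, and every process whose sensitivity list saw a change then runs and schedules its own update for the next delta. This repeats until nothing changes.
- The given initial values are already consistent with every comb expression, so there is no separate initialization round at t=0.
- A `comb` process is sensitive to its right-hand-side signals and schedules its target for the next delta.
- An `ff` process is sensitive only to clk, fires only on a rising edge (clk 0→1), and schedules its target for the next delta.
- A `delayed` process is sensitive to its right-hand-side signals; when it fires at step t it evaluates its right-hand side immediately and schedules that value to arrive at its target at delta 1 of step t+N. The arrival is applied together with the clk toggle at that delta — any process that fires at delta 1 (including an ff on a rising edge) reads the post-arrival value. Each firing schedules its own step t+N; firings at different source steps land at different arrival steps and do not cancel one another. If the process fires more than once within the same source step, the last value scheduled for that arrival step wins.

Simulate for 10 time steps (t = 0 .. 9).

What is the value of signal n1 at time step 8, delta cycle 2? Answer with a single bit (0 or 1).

t0.Δ0 p=0 q=1 u=0 n2=1 z=0 n0=0 x=0 n1=1 r=1 clk=0 v=1 y=1
t0.Δ1 p=0 q=1 u=0 n2=1 z=0 n0=0 x=0 n1=1 r=1 clk=1 v=1 y=1
t0.Δ2 p=0 q=1 u=0 n2=1 z=1 n0=0 x=0 n1=1 r=1 clk=1 v=1 y=1
t0.Δ3 p=0 q=1 u=0 n2=1 z=1 n0=0 x=0 n1=0 r=1 clk=1 v=1 y=1
t0.Δ4 p=0 q=1 u=0 n2=1 z=1 n0=0 x=1 n1=0 r=1 clk=1 v=1 y=1
t1.Δ0 p=0 q=1 u=0 n2=1 z=1 n0=0 x=1 n1=0 r=1 clk=1 v=1 y=1
t1.Δ1 p=0 q=1 u=0 n2=1 z=1 n0=0 x=1 n1=0 r=1 clk=0 v=1 y=1
t2.Δ0 p=0 q=1 u=0 n2=1 z=1 n0=0 x=1 n1=0 r=1 clk=0 v=1 y=1
t2.Δ1 p=0 q=1 u=0 n2=1 z=1 n0=0 x=1 n1=0 r=1 clk=1 v=1 y=1
t2.Δ2 p=0 q=1 u=0 n2=1 z=0 n0=0 x=1 n1=0 r=1 clk=1 v=1 y=1
t2.Δ3 p=0 q=1 u=0 n2=1 z=0 n0=0 x=1 n1=1 r=1 clk=1 v=1 y=1
t2.Δ4 p=0 q=1 u=0 n2=1 z=0 n0=0 x=0 n1=1 r=1 clk=1 v=1 y=1
t3.Δ0 p=0 q=1 u=0 n2=1 z=0 n0=0 x=0 n1=1 r=1 clk=1 v=1 y=1
t3.Δ1 p=0 q=1 u=0 n2=1 z=0 n0=0 x=0 n1=1 r=1 clk=0 v=1 y=1
t4.Δ0 p=0 q=1 u=0 n2=1 z=0 n0=0 x=0 n1=1 r=1 clk=0 v=1 y=1
t4.Δ1 p=0 q=1 u=0 n2=1 z=0 n0=0 x=0 n1=1 r=1 clk=1 v=1 y=1
t4.Δ2 p=0 q=1 u=0 n2=1 z=1 n0=0 x=0 n1=1 r=1 clk=1 v=1 y=1
t4.Δ3 p=0 q=1 u=0 n2=1 z=1 n0=0 x=0 n1=0 r=1 clk=1 v=1 y=1
t4.Δ4 p=0 q=1 u=0 n2=1 z=1 n0=0 x=1 n1=0 r=1 clk=1 v=1 y=1
t5.Δ0 p=0 q=1 u=0 n2=1 z=1 n0=0 x=1 n1=0 r=1 clk=1 v=1 y=1
t5.Δ1 p=0 q=1 u=0 n2=1 z=1 n0=0 x=1 n1=0 r=1 clk=0 v=1 y=1
t6.Δ0 p=0 q=1 u=0 n2=1 z=1 n0=0 x=1 n1=0 r=1 clk=0 v=1 y=1
t6.Δ1 p=0 q=1 u=0 n2=1 z=1 n0=0 x=1 n1=0 r=1 clk=1 v=1 y=1
t6.Δ2 p=0 q=1 u=0 n2=1 z=0 n0=0 x=1 n1=0 r=1 clk=1 v=1 y=1
t6.Δ3 p=0 q=1 u=0 n2=1 z=0 n0=0 x=1 n1=1 r=1 clk=1 v=1 y=1
t6.Δ4 p=0 q=1 u=0 n2=1 z=0 n0=0 x=0 n1=1 r=1 clk=1 v=1 y=1
t7.Δ0 p=0 q=1 u=0 n2=1 z=0 n0=0 x=0 n1=1 r=1 clk=1 v=1 y=1
t7.Δ1 p=0 q=1 u=0 n2=1 z=0 n0=0 x=0 n1=1 r=1 clk=0 v=1 y=1
t8.Δ0 p=0 q=1 u=0 n2=1 z=0 n0=0 x=0 n1=1 r=1 clk=0 v=1 y=1
t8.Δ1 p=0 q=1 u=0 n2=1 z=0 n0=0 x=0 n1=1 r=1 clk=1 v=1 y=1
t8.Δ2 p=0 q=1 u=0 n2=1 z=1 n0=0 x=0 n1=1 r=1 clk=1 v=1 y=1
t8.Δ3 p=0 q=1 u=0 n2=1 z=1 n0=0 x=0 n1=0 r=1 clk=1 v=1 y=1
t8.Δ4 p=0 q=1 u=0 n2=1 z=1 n0=0 x=1 n1=0 r=1 clk=1 v=1 y=1
t9.Δ0 p=0 q=1 u=0 n2=1 z=1 n0=0 x=1 n1=0 r=1 clk=1 v=1 y=1
t9.Δ1 p=0 q=1 u=0 n2=1 z=1 n0=0 x=1 n1=0 r=1 clk=0 v=1 y=1

1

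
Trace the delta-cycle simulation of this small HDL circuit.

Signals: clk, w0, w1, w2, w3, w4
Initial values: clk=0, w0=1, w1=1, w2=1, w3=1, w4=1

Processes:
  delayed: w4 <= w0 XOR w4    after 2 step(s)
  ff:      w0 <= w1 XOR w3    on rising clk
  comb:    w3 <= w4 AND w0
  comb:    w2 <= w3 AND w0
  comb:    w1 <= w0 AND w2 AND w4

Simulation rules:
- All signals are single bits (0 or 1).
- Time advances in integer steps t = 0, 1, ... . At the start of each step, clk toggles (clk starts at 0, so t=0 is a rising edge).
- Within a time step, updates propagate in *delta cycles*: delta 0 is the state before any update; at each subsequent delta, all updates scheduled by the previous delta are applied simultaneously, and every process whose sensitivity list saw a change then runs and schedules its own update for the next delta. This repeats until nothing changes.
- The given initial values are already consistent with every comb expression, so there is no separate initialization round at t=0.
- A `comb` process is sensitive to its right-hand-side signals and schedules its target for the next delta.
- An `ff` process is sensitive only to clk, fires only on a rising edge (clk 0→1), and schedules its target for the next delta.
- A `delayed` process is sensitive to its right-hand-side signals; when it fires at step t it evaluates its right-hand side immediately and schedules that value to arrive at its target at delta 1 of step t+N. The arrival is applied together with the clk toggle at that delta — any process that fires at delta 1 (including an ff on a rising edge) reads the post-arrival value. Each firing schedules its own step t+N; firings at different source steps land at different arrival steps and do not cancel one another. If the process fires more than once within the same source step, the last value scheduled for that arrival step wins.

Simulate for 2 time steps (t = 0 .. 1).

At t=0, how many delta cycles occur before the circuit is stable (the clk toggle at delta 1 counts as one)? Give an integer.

3

[bits: w4,w2,clk,w3,w0,w1]
t=0: Δ0=110111 Δ1=111111 Δ2=111101 Δ3=101000 | 3Δ
t=1: Δ0=101000 Δ1=100000 | 1Δ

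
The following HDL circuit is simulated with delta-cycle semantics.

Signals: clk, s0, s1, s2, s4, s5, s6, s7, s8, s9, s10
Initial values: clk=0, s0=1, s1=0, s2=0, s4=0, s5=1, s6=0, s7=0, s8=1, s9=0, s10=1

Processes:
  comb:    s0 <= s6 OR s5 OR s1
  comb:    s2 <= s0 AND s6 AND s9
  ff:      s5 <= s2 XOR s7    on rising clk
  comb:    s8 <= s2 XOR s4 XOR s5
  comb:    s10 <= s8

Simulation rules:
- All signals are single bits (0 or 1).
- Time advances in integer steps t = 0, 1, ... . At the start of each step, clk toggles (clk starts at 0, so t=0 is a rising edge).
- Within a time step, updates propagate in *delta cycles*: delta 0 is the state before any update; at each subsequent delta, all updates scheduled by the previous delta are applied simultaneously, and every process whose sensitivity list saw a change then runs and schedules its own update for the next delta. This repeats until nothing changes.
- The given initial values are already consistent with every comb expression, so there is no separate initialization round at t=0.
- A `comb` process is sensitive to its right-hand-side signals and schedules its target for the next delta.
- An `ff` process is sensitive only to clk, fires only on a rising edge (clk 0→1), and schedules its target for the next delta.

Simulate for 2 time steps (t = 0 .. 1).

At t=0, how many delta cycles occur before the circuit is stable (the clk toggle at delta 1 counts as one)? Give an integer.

t=0 Δ0: s8=1 s2=0 s4=0 s10=1 s9=0 s7=0 s1=0 s5=1 s0=1 s6=0 clk=0
  Δ1: clk:0→1
  Δ2: s5:1→0
  Δ3: s8:1→0, s0:1→0
  Δ4: s10:1→0
  (4Δ to stable)
t=1 Δ0: s8=0 s2=0 s4=0 s10=0 s9=0 s7=0 s1=0 s5=0 s0=0 s6=0 clk=1
  Δ1: clk:1→0
  (1Δ to stable)

4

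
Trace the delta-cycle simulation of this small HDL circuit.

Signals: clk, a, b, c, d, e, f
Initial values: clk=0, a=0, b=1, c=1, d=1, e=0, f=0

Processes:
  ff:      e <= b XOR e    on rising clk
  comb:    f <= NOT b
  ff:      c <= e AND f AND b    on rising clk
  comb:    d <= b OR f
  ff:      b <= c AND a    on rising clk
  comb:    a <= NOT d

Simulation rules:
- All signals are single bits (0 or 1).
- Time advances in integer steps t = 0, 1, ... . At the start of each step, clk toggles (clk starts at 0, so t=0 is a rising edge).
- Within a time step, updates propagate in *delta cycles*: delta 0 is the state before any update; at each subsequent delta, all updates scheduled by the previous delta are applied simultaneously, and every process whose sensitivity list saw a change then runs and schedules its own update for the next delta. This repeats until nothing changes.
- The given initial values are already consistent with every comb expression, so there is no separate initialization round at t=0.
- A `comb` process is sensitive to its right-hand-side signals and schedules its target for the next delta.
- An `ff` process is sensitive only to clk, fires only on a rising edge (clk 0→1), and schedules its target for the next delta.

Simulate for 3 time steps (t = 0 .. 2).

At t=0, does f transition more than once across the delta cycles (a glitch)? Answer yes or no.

no

[bits: b,e,a,d,f,clk,c]
t=0: Δ0=1001001 Δ1=1001011 Δ2=0101010 Δ3=0100110 Δ4=0111110 Δ5=0101110 | 5Δ
t=1: Δ0=0101110 Δ1=0101100 | 1Δ
t=2: Δ0=0101100 Δ1=0101110 | 1Δ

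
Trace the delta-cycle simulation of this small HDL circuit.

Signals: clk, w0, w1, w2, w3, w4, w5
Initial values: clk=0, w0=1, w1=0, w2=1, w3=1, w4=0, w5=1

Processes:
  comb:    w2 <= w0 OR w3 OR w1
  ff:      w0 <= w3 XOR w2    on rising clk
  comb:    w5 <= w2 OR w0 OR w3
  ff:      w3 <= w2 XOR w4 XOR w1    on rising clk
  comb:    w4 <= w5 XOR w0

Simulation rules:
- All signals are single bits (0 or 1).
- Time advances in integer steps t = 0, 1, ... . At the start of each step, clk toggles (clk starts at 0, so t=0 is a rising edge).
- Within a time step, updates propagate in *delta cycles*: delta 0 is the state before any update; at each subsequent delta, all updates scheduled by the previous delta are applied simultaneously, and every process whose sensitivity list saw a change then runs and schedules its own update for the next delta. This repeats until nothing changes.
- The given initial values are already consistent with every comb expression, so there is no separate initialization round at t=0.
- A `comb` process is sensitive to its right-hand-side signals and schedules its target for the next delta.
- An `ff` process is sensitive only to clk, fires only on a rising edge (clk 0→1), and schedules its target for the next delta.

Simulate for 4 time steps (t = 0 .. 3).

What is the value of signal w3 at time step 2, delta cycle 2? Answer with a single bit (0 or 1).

t0.Δ0 w1=0 w2=1 w4=0 w5=1 w3=1 w0=1 clk=0
t0.Δ1 w1=0 w2=1 w4=0 w5=1 w3=1 w0=1 clk=1
t0.Δ2 w1=0 w2=1 w4=0 w5=1 w3=1 w0=0 clk=1
t0.Δ3 w1=0 w2=1 w4=1 w5=1 w3=1 w0=0 clk=1
t1.Δ0 w1=0 w2=1 w4=1 w5=1 w3=1 w0=0 clk=1
t1.Δ1 w1=0 w2=1 w4=1 w5=1 w3=1 w0=0 clk=0
t2.Δ0 w1=0 w2=1 w4=1 w5=1 w3=1 w0=0 clk=0
t2.Δ1 w1=0 w2=1 w4=1 w5=1 w3=1 w0=0 clk=1
t2.Δ2 w1=0 w2=1 w4=1 w5=1 w3=0 w0=0 clk=1
t2.Δ3 w1=0 w2=0 w4=1 w5=1 w3=0 w0=0 clk=1
t2.Δ4 w1=0 w2=0 w4=1 w5=0 w3=0 w0=0 clk=1
t2.Δ5 w1=0 w2=0 w4=0 w5=0 w3=0 w0=0 clk=1
t3.Δ0 w1=0 w2=0 w4=0 w5=0 w3=0 w0=0 clk=1
t3.Δ1 w1=0 w2=0 w4=0 w5=0 w3=0 w0=0 clk=0

0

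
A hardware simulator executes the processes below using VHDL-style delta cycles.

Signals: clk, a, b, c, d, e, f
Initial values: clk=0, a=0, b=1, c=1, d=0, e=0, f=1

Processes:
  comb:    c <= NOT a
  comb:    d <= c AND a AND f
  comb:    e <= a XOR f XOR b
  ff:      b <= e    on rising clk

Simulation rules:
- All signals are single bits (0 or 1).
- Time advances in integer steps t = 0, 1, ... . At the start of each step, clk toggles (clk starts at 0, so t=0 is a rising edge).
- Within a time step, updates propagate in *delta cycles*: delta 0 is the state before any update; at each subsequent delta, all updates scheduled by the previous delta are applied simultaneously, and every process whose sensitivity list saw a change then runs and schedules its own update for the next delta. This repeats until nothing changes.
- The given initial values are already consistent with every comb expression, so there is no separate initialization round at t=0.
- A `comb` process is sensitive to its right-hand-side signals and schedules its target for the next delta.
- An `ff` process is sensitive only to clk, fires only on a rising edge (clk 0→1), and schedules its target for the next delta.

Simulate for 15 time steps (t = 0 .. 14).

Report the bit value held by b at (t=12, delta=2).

0

t=0 Δ0: f=1 e=0 b=1 c=1 clk=0 d=0 a=0
  Δ1: clk:0→1
  Δ2: b:1→0
  Δ3: e:0→1
  (3Δ to stable)
t=1 Δ0: f=1 e=1 b=0 c=1 clk=1 d=0 a=0
  Δ1: clk:1→0
  (1Δ to stable)
t=2 Δ0: f=1 e=1 b=0 c=1 clk=0 d=0 a=0
  Δ1: clk:0→1
  Δ2: b:0→1
  Δ3: e:1→0
  (3Δ to stable)
t=3 Δ0: f=1 e=0 b=1 c=1 clk=1 d=0 a=0
  Δ1: clk:1→0
  (1Δ to stable)
t=4 Δ0: f=1 e=0 b=1 c=1 clk=0 d=0 a=0
  Δ1: clk:0→1
  Δ2: b:1→0
  Δ3: e:0→1
  (3Δ to stable)
t=5 Δ0: f=1 e=1 b=0 c=1 clk=1 d=0 a=0
  Δ1: clk:1→0
  (1Δ to stable)
t=6 Δ0: f=1 e=1 b=0 c=1 clk=0 d=0 a=0
  Δ1: clk:0→1
  Δ2: b:0→1
  Δ3: e:1→0
  (3Δ to stable)
t=7 Δ0: f=1 e=0 b=1 c=1 clk=1 d=0 a=0
  Δ1: clk:1→0
  (1Δ to stable)
t=8 Δ0: f=1 e=0 b=1 c=1 clk=0 d=0 a=0
  Δ1: clk:0→1
  Δ2: b:1→0
  Δ3: e:0→1
  (3Δ to stable)
t=9 Δ0: f=1 e=1 b=0 c=1 clk=1 d=0 a=0
  Δ1: clk:1→0
  (1Δ to stable)
t=10 Δ0: f=1 e=1 b=0 c=1 clk=0 d=0 a=0
  Δ1: clk:0→1
  Δ2: b:0→1
  Δ3: e:1→0
  (3Δ to stable)
t=11 Δ0: f=1 e=0 b=1 c=1 clk=1 d=0 a=0
  Δ1: clk:1→0
  (1Δ to stable)
t=12 Δ0: f=1 e=0 b=1 c=1 clk=0 d=0 a=0
  Δ1: clk:0→1
  Δ2: b:1→0
  Δ3: e:0→1
  (3Δ to stable)
t=13 Δ0: f=1 e=1 b=0 c=1 clk=1 d=0 a=0
  Δ1: clk:1→0
  (1Δ to stable)
t=14 Δ0: f=1 e=1 b=0 c=1 clk=0 d=0 a=0
  Δ1: clk:0→1
  Δ2: b:0→1
  Δ3: e:1→0
  (3Δ to stable)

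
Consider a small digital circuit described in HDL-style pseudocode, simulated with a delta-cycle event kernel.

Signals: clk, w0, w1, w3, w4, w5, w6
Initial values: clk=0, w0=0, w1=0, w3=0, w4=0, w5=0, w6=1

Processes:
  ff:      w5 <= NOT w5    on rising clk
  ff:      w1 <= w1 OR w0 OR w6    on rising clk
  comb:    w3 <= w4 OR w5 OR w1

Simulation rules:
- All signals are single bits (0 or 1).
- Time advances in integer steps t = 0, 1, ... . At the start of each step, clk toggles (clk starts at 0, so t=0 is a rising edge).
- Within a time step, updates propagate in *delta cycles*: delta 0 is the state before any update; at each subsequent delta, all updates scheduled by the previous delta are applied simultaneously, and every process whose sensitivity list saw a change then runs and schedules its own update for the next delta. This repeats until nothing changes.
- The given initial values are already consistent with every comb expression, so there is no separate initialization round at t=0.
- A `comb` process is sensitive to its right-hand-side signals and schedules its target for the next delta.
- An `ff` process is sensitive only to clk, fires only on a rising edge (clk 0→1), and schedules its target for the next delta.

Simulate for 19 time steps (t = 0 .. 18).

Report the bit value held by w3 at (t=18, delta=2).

t=0 Δ0: w5=0 w0=0 w4=0 clk=0 w1=0 w3=0 w6=1
  Δ1: clk:0→1
  Δ2: w5:0→1, w1:0→1
  Δ3: w3:0→1
  (3Δ to stable)
t=1 Δ0: w5=1 w0=0 w4=0 clk=1 w1=1 w3=1 w6=1
  Δ1: clk:1→0
  (1Δ to stable)
t=2 Δ0: w5=1 w0=0 w4=0 clk=0 w1=1 w3=1 w6=1
  Δ1: clk:0→1
  Δ2: w5:1→0
  (2Δ to stable)
t=3 Δ0: w5=0 w0=0 w4=0 clk=1 w1=1 w3=1 w6=1
  Δ1: clk:1→0
  (1Δ to stable)
t=4 Δ0: w5=0 w0=0 w4=0 clk=0 w1=1 w3=1 w6=1
  Δ1: clk:0→1
  Δ2: w5:0→1
  (2Δ to stable)
t=5 Δ0: w5=1 w0=0 w4=0 clk=1 w1=1 w3=1 w6=1
  Δ1: clk:1→0
  (1Δ to stable)
t=6 Δ0: w5=1 w0=0 w4=0 clk=0 w1=1 w3=1 w6=1
  Δ1: clk:0→1
  Δ2: w5:1→0
  (2Δ to stable)
t=7 Δ0: w5=0 w0=0 w4=0 clk=1 w1=1 w3=1 w6=1
  Δ1: clk:1→0
  (1Δ to stable)
t=8 Δ0: w5=0 w0=0 w4=0 clk=0 w1=1 w3=1 w6=1
  Δ1: clk:0→1
  Δ2: w5:0→1
  (2Δ to stable)
t=9 Δ0: w5=1 w0=0 w4=0 clk=1 w1=1 w3=1 w6=1
  Δ1: clk:1→0
  (1Δ to stable)
t=10 Δ0: w5=1 w0=0 w4=0 clk=0 w1=1 w3=1 w6=1
  Δ1: clk:0→1
  Δ2: w5:1→0
  (2Δ to stable)
t=11 Δ0: w5=0 w0=0 w4=0 clk=1 w1=1 w3=1 w6=1
  Δ1: clk:1→0
  (1Δ to stable)
t=12 Δ0: w5=0 w0=0 w4=0 clk=0 w1=1 w3=1 w6=1
  Δ1: clk:0→1
  Δ2: w5:0→1
  (2Δ to stable)
t=13 Δ0: w5=1 w0=0 w4=0 clk=1 w1=1 w3=1 w6=1
  Δ1: clk:1→0
  (1Δ to stable)
t=14 Δ0: w5=1 w0=0 w4=0 clk=0 w1=1 w3=1 w6=1
  Δ1: clk:0→1
  Δ2: w5:1→0
  (2Δ to stable)
t=15 Δ0: w5=0 w0=0 w4=0 clk=1 w1=1 w3=1 w6=1
  Δ1: clk:1→0
  (1Δ to stable)
t=16 Δ0: w5=0 w0=0 w4=0 clk=0 w1=1 w3=1 w6=1
  Δ1: clk:0→1
  Δ2: w5:0→1
  (2Δ to stable)
t=17 Δ0: w5=1 w0=0 w4=0 clk=1 w1=1 w3=1 w6=1
  Δ1: clk:1→0
  (1Δ to stable)
t=18 Δ0: w5=1 w0=0 w4=0 clk=0 w1=1 w3=1 w6=1
  Δ1: clk:0→1
  Δ2: w5:1→0
  (2Δ to stable)

1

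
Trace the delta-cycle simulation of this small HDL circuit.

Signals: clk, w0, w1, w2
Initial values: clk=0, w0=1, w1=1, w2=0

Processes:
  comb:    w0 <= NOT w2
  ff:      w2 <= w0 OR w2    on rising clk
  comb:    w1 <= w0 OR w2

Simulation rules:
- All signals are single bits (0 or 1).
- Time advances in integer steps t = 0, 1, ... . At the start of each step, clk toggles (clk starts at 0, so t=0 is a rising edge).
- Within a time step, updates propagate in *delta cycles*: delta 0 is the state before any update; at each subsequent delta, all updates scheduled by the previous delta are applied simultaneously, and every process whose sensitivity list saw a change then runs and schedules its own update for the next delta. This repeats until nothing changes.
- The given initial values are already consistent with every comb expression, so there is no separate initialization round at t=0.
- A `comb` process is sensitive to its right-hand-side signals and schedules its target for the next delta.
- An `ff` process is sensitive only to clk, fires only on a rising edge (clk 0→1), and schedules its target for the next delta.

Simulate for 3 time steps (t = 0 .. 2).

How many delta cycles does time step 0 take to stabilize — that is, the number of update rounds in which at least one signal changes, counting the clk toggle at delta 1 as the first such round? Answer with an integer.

t=0 Δ0: clk=0 w0=1 w1=1 w2=0
  Δ1: clk:0→1
  Δ2: w2:0→1
  Δ3: w0:1→0
  (3Δ to stable)
t=1 Δ0: clk=1 w0=0 w1=1 w2=1
  Δ1: clk:1→0
  (1Δ to stable)
t=2 Δ0: clk=0 w0=0 w1=1 w2=1
  Δ1: clk:0→1
  (1Δ to stable)

3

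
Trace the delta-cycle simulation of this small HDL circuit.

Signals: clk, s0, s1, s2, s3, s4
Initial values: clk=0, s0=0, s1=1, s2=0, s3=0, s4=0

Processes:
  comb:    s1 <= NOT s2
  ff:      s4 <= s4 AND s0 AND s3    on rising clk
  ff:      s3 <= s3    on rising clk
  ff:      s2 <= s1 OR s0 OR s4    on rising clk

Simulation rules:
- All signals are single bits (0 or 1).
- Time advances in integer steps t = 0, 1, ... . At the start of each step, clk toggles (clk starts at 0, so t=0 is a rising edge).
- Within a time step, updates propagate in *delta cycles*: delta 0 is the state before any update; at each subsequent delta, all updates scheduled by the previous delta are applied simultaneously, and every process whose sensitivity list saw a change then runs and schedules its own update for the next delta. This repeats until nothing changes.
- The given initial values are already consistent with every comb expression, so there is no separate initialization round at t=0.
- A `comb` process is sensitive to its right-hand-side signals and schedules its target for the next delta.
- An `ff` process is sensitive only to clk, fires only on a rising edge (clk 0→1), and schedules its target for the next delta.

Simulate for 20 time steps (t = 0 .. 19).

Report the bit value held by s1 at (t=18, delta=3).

1

t0.Δ0 clk=0 s1=1 s0=0 s4=0 s3=0 s2=0
t0.Δ1 clk=1 s1=1 s0=0 s4=0 s3=0 s2=0
t0.Δ2 clk=1 s1=1 s0=0 s4=0 s3=0 s2=1
t0.Δ3 clk=1 s1=0 s0=0 s4=0 s3=0 s2=1
t1.Δ0 clk=1 s1=0 s0=0 s4=0 s3=0 s2=1
t1.Δ1 clk=0 s1=0 s0=0 s4=0 s3=0 s2=1
t2.Δ0 clk=0 s1=0 s0=0 s4=0 s3=0 s2=1
t2.Δ1 clk=1 s1=0 s0=0 s4=0 s3=0 s2=1
t2.Δ2 clk=1 s1=0 s0=0 s4=0 s3=0 s2=0
t2.Δ3 clk=1 s1=1 s0=0 s4=0 s3=0 s2=0
t3.Δ0 clk=1 s1=1 s0=0 s4=0 s3=0 s2=0
t3.Δ1 clk=0 s1=1 s0=0 s4=0 s3=0 s2=0
t4.Δ0 clk=0 s1=1 s0=0 s4=0 s3=0 s2=0
t4.Δ1 clk=1 s1=1 s0=0 s4=0 s3=0 s2=0
t4.Δ2 clk=1 s1=1 s0=0 s4=0 s3=0 s2=1
t4.Δ3 clk=1 s1=0 s0=0 s4=0 s3=0 s2=1
t5.Δ0 clk=1 s1=0 s0=0 s4=0 s3=0 s2=1
t5.Δ1 clk=0 s1=0 s0=0 s4=0 s3=0 s2=1
t6.Δ0 clk=0 s1=0 s0=0 s4=0 s3=0 s2=1
t6.Δ1 clk=1 s1=0 s0=0 s4=0 s3=0 s2=1
t6.Δ2 clk=1 s1=0 s0=0 s4=0 s3=0 s2=0
t6.Δ3 clk=1 s1=1 s0=0 s4=0 s3=0 s2=0
t7.Δ0 clk=1 s1=1 s0=0 s4=0 s3=0 s2=0
t7.Δ1 clk=0 s1=1 s0=0 s4=0 s3=0 s2=0
t8.Δ0 clk=0 s1=1 s0=0 s4=0 s3=0 s2=0
t8.Δ1 clk=1 s1=1 s0=0 s4=0 s3=0 s2=0
t8.Δ2 clk=1 s1=1 s0=0 s4=0 s3=0 s2=1
t8.Δ3 clk=1 s1=0 s0=0 s4=0 s3=0 s2=1
t9.Δ0 clk=1 s1=0 s0=0 s4=0 s3=0 s2=1
t9.Δ1 clk=0 s1=0 s0=0 s4=0 s3=0 s2=1
t10.Δ0 clk=0 s1=0 s0=0 s4=0 s3=0 s2=1
t10.Δ1 clk=1 s1=0 s0=0 s4=0 s3=0 s2=1
t10.Δ2 clk=1 s1=0 s0=0 s4=0 s3=0 s2=0
t10.Δ3 clk=1 s1=1 s0=0 s4=0 s3=0 s2=0
t11.Δ0 clk=1 s1=1 s0=0 s4=0 s3=0 s2=0
t11.Δ1 clk=0 s1=1 s0=0 s4=0 s3=0 s2=0
t12.Δ0 clk=0 s1=1 s0=0 s4=0 s3=0 s2=0
t12.Δ1 clk=1 s1=1 s0=0 s4=0 s3=0 s2=0
t12.Δ2 clk=1 s1=1 s0=0 s4=0 s3=0 s2=1
t12.Δ3 clk=1 s1=0 s0=0 s4=0 s3=0 s2=1
t13.Δ0 clk=1 s1=0 s0=0 s4=0 s3=0 s2=1
t13.Δ1 clk=0 s1=0 s0=0 s4=0 s3=0 s2=1
t14.Δ0 clk=0 s1=0 s0=0 s4=0 s3=0 s2=1
t14.Δ1 clk=1 s1=0 s0=0 s4=0 s3=0 s2=1
t14.Δ2 clk=1 s1=0 s0=0 s4=0 s3=0 s2=0
t14.Δ3 clk=1 s1=1 s0=0 s4=0 s3=0 s2=0
t15.Δ0 clk=1 s1=1 s0=0 s4=0 s3=0 s2=0
t15.Δ1 clk=0 s1=1 s0=0 s4=0 s3=0 s2=0
t16.Δ0 clk=0 s1=1 s0=0 s4=0 s3=0 s2=0
t16.Δ1 clk=1 s1=1 s0=0 s4=0 s3=0 s2=0
t16.Δ2 clk=1 s1=1 s0=0 s4=0 s3=0 s2=1
t16.Δ3 clk=1 s1=0 s0=0 s4=0 s3=0 s2=1
t17.Δ0 clk=1 s1=0 s0=0 s4=0 s3=0 s2=1
t17.Δ1 clk=0 s1=0 s0=0 s4=0 s3=0 s2=1
t18.Δ0 clk=0 s1=0 s0=0 s4=0 s3=0 s2=1
t18.Δ1 clk=1 s1=0 s0=0 s4=0 s3=0 s2=1
t18.Δ2 clk=1 s1=0 s0=0 s4=0 s3=0 s2=0
t18.Δ3 clk=1 s1=1 s0=0 s4=0 s3=0 s2=0
t19.Δ0 clk=1 s1=1 s0=0 s4=0 s3=0 s2=0
t19.Δ1 clk=0 s1=1 s0=0 s4=0 s3=0 s2=0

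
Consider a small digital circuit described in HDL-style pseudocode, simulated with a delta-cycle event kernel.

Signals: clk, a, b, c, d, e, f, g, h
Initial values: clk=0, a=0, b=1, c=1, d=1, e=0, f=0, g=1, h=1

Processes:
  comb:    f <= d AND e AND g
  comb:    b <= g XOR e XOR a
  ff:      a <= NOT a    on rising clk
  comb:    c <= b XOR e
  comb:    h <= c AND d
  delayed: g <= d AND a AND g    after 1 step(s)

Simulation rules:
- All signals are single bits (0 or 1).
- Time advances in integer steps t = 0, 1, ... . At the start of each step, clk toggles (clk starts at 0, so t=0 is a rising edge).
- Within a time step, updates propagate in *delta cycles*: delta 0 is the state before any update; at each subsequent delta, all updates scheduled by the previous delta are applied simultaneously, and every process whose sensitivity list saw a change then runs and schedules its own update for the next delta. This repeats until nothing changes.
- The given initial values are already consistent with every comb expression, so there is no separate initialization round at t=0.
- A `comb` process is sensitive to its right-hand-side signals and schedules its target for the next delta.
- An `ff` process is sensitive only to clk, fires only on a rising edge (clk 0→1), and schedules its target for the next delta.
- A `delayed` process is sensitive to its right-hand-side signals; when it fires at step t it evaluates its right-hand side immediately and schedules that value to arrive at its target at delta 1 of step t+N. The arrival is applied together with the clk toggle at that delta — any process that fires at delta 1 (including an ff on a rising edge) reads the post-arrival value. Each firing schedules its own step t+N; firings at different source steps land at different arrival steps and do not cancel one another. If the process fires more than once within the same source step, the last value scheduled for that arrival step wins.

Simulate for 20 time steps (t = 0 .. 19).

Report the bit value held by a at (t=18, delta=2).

0

[bits: clk,c,a,d,f,g,b,e,h]
t=0: Δ0=010101101 Δ1=110101101 Δ2=111101101 Δ3=111101001 Δ4=101101001 Δ5=101101000 | 5Δ
t=1: Δ0=101101000 Δ1=001101000 | 1Δ
t=2: Δ0=001101000 Δ1=101101000 Δ2=100101000 Δ3=100101100 Δ4=110101100 Δ5=110101101 | 5Δ
t=3: Δ0=110101101 Δ1=010100101 Δ2=010100001 Δ3=000100001 Δ4=000100000 | 4Δ
t=4: Δ0=000100000 Δ1=100100000 Δ2=101100000 Δ3=101100100 Δ4=111100100 Δ5=111100101 | 5Δ
t=5: Δ0=111100101 Δ1=011100101 | 1Δ
t=6: Δ0=011100101 Δ1=111100101 Δ2=110100101 Δ3=110100001 Δ4=100100001 Δ5=100100000 | 5Δ
t=7: Δ0=100100000 Δ1=000100000 | 1Δ
t=8: Δ0=000100000 Δ1=100100000 Δ2=101100000 Δ3=101100100 Δ4=111100100 Δ5=111100101 | 5Δ
t=9: Δ0=111100101 Δ1=011100101 | 1Δ
t=10: Δ0=011100101 Δ1=111100101 Δ2=110100101 Δ3=110100001 Δ4=100100001 Δ5=100100000 | 5Δ
t=11: Δ0=100100000 Δ1=000100000 | 1Δ
t=12: Δ0=000100000 Δ1=100100000 Δ2=101100000 Δ3=101100100 Δ4=111100100 Δ5=111100101 | 5Δ
t=13: Δ0=111100101 Δ1=011100101 | 1Δ
t=14: Δ0=011100101 Δ1=111100101 Δ2=110100101 Δ3=110100001 Δ4=100100001 Δ5=100100000 | 5Δ
t=15: Δ0=100100000 Δ1=000100000 | 1Δ
t=16: Δ0=000100000 Δ1=100100000 Δ2=101100000 Δ3=101100100 Δ4=111100100 Δ5=111100101 | 5Δ
t=17: Δ0=111100101 Δ1=011100101 | 1Δ
t=18: Δ0=011100101 Δ1=111100101 Δ2=110100101 Δ3=110100001 Δ4=100100001 Δ5=100100000 | 5Δ
t=19: Δ0=100100000 Δ1=000100000 | 1Δ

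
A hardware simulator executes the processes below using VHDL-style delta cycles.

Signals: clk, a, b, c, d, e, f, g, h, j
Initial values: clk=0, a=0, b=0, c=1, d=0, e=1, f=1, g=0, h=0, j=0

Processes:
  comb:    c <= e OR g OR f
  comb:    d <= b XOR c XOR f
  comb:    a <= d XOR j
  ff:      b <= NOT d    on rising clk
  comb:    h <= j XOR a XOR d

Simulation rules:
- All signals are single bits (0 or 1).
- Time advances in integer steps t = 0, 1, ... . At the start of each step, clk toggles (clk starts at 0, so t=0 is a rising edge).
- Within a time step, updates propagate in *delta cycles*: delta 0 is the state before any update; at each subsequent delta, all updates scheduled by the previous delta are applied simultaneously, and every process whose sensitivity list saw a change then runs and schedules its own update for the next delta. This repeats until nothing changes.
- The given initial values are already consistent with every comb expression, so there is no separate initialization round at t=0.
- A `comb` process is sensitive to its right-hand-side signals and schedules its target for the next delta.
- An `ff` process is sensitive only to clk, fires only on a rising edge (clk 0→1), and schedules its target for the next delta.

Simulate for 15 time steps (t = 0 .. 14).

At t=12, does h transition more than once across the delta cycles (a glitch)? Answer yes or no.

t0.Δ0 g=0 clk=0 j=0 a=0 e=1 c=1 f=1 h=0 b=0 d=0
t0.Δ1 g=0 clk=1 j=0 a=0 e=1 c=1 f=1 h=0 b=0 d=0
t0.Δ2 g=0 clk=1 j=0 a=0 e=1 c=1 f=1 h=0 b=1 d=0
t0.Δ3 g=0 clk=1 j=0 a=0 e=1 c=1 f=1 h=0 b=1 d=1
t0.Δ4 g=0 clk=1 j=0 a=1 e=1 c=1 f=1 h=1 b=1 d=1
t0.Δ5 g=0 clk=1 j=0 a=1 e=1 c=1 f=1 h=0 b=1 d=1
t1.Δ0 g=0 clk=1 j=0 a=1 e=1 c=1 f=1 h=0 b=1 d=1
t1.Δ1 g=0 clk=0 j=0 a=1 e=1 c=1 f=1 h=0 b=1 d=1
t2.Δ0 g=0 clk=0 j=0 a=1 e=1 c=1 f=1 h=0 b=1 d=1
t2.Δ1 g=0 clk=1 j=0 a=1 e=1 c=1 f=1 h=0 b=1 d=1
t2.Δ2 g=0 clk=1 j=0 a=1 e=1 c=1 f=1 h=0 b=0 d=1
t2.Δ3 g=0 clk=1 j=0 a=1 e=1 c=1 f=1 h=0 b=0 d=0
t2.Δ4 g=0 clk=1 j=0 a=0 e=1 c=1 f=1 h=1 b=0 d=0
t2.Δ5 g=0 clk=1 j=0 a=0 e=1 c=1 f=1 h=0 b=0 d=0
t3.Δ0 g=0 clk=1 j=0 a=0 e=1 c=1 f=1 h=0 b=0 d=0
t3.Δ1 g=0 clk=0 j=0 a=0 e=1 c=1 f=1 h=0 b=0 d=0
t4.Δ0 g=0 clk=0 j=0 a=0 e=1 c=1 f=1 h=0 b=0 d=0
t4.Δ1 g=0 clk=1 j=0 a=0 e=1 c=1 f=1 h=0 b=0 d=0
t4.Δ2 g=0 clk=1 j=0 a=0 e=1 c=1 f=1 h=0 b=1 d=0
t4.Δ3 g=0 clk=1 j=0 a=0 e=1 c=1 f=1 h=0 b=1 d=1
t4.Δ4 g=0 clk=1 j=0 a=1 e=1 c=1 f=1 h=1 b=1 d=1
t4.Δ5 g=0 clk=1 j=0 a=1 e=1 c=1 f=1 h=0 b=1 d=1
t5.Δ0 g=0 clk=1 j=0 a=1 e=1 c=1 f=1 h=0 b=1 d=1
t5.Δ1 g=0 clk=0 j=0 a=1 e=1 c=1 f=1 h=0 b=1 d=1
t6.Δ0 g=0 clk=0 j=0 a=1 e=1 c=1 f=1 h=0 b=1 d=1
t6.Δ1 g=0 clk=1 j=0 a=1 e=1 c=1 f=1 h=0 b=1 d=1
t6.Δ2 g=0 clk=1 j=0 a=1 e=1 c=1 f=1 h=0 b=0 d=1
t6.Δ3 g=0 clk=1 j=0 a=1 e=1 c=1 f=1 h=0 b=0 d=0
t6.Δ4 g=0 clk=1 j=0 a=0 e=1 c=1 f=1 h=1 b=0 d=0
t6.Δ5 g=0 clk=1 j=0 a=0 e=1 c=1 f=1 h=0 b=0 d=0
t7.Δ0 g=0 clk=1 j=0 a=0 e=1 c=1 f=1 h=0 b=0 d=0
t7.Δ1 g=0 clk=0 j=0 a=0 e=1 c=1 f=1 h=0 b=0 d=0
t8.Δ0 g=0 clk=0 j=0 a=0 e=1 c=1 f=1 h=0 b=0 d=0
t8.Δ1 g=0 clk=1 j=0 a=0 e=1 c=1 f=1 h=0 b=0 d=0
t8.Δ2 g=0 clk=1 j=0 a=0 e=1 c=1 f=1 h=0 b=1 d=0
t8.Δ3 g=0 clk=1 j=0 a=0 e=1 c=1 f=1 h=0 b=1 d=1
t8.Δ4 g=0 clk=1 j=0 a=1 e=1 c=1 f=1 h=1 b=1 d=1
t8.Δ5 g=0 clk=1 j=0 a=1 e=1 c=1 f=1 h=0 b=1 d=1
t9.Δ0 g=0 clk=1 j=0 a=1 e=1 c=1 f=1 h=0 b=1 d=1
t9.Δ1 g=0 clk=0 j=0 a=1 e=1 c=1 f=1 h=0 b=1 d=1
t10.Δ0 g=0 clk=0 j=0 a=1 e=1 c=1 f=1 h=0 b=1 d=1
t10.Δ1 g=0 clk=1 j=0 a=1 e=1 c=1 f=1 h=0 b=1 d=1
t10.Δ2 g=0 clk=1 j=0 a=1 e=1 c=1 f=1 h=0 b=0 d=1
t10.Δ3 g=0 clk=1 j=0 a=1 e=1 c=1 f=1 h=0 b=0 d=0
t10.Δ4 g=0 clk=1 j=0 a=0 e=1 c=1 f=1 h=1 b=0 d=0
t10.Δ5 g=0 clk=1 j=0 a=0 e=1 c=1 f=1 h=0 b=0 d=0
t11.Δ0 g=0 clk=1 j=0 a=0 e=1 c=1 f=1 h=0 b=0 d=0
t11.Δ1 g=0 clk=0 j=0 a=0 e=1 c=1 f=1 h=0 b=0 d=0
t12.Δ0 g=0 clk=0 j=0 a=0 e=1 c=1 f=1 h=0 b=0 d=0
t12.Δ1 g=0 clk=1 j=0 a=0 e=1 c=1 f=1 h=0 b=0 d=0
t12.Δ2 g=0 clk=1 j=0 a=0 e=1 c=1 f=1 h=0 b=1 d=0
t12.Δ3 g=0 clk=1 j=0 a=0 e=1 c=1 f=1 h=0 b=1 d=1
t12.Δ4 g=0 clk=1 j=0 a=1 e=1 c=1 f=1 h=1 b=1 d=1
t12.Δ5 g=0 clk=1 j=0 a=1 e=1 c=1 f=1 h=0 b=1 d=1
t13.Δ0 g=0 clk=1 j=0 a=1 e=1 c=1 f=1 h=0 b=1 d=1
t13.Δ1 g=0 clk=0 j=0 a=1 e=1 c=1 f=1 h=0 b=1 d=1
t14.Δ0 g=0 clk=0 j=0 a=1 e=1 c=1 f=1 h=0 b=1 d=1
t14.Δ1 g=0 clk=1 j=0 a=1 e=1 c=1 f=1 h=0 b=1 d=1
t14.Δ2 g=0 clk=1 j=0 a=1 e=1 c=1 f=1 h=0 b=0 d=1
t14.Δ3 g=0 clk=1 j=0 a=1 e=1 c=1 f=1 h=0 b=0 d=0
t14.Δ4 g=0 clk=1 j=0 a=0 e=1 c=1 f=1 h=1 b=0 d=0
t14.Δ5 g=0 clk=1 j=0 a=0 e=1 c=1 f=1 h=0 b=0 d=0

yes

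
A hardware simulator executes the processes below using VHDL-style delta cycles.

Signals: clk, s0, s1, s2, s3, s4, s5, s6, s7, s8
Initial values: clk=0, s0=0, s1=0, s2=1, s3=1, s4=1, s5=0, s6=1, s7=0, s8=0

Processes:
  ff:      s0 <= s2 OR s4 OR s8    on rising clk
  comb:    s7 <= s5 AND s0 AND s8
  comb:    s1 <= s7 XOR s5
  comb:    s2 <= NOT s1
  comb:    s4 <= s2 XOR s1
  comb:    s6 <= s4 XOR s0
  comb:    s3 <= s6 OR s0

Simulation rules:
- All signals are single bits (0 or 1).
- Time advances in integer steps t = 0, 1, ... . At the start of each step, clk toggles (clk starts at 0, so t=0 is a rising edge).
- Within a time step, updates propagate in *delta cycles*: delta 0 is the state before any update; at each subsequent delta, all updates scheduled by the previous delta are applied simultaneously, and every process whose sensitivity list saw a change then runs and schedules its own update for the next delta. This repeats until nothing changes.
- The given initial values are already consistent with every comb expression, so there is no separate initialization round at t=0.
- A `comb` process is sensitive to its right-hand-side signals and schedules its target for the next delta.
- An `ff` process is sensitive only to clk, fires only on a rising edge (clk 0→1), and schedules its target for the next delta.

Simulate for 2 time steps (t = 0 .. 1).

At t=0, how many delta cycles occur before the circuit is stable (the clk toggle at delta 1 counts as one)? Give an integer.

t=0 Δ0: clk=0 s2=1 s5=0 s1=0 s0=0 s4=1 s3=1 s8=0 s7=0 s6=1
  Δ1: clk:0→1
  Δ2: s0:0→1
  Δ3: s6:1→0
  (3Δ to stable)
t=1 Δ0: clk=1 s2=1 s5=0 s1=0 s0=1 s4=1 s3=1 s8=0 s7=0 s6=0
  Δ1: clk:1→0
  (1Δ to stable)

3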